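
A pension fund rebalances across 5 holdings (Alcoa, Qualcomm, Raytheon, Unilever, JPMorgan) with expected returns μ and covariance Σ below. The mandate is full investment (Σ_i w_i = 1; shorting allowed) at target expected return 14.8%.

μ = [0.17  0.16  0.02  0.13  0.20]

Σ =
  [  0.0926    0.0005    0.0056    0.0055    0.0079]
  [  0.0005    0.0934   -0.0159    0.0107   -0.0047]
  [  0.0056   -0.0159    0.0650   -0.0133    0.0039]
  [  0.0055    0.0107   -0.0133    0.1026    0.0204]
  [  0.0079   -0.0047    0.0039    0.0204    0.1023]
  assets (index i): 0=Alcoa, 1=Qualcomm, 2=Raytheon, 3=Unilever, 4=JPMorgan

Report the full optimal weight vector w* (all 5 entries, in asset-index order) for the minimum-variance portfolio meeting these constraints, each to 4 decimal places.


0.2254  0.2695  0.1448  0.1199  0.2403

g=Σ⁻¹μ = [1.5938  1.8211  0.6606  0.7304  1.7448]
h=Σ⁻¹𝟙 = [8.4110  13.2835  19.3144  8.9808  7.2087]
a=μᵀg=1.019452  b=𝟙ᵀg=6.550759  c=𝟙ᵀh=57.198400  D=ac−b²=15.398584
λ₁=(c·0.148−b)/D = (57.198400·0.148−6.550759)/15.398584 = 0.124336
λ₂=(a−b·0.148)/D = (1.019452−6.550759·0.148)/15.398584 = 0.003243
w* = 0.124336·g + 0.003243·h:
  w_0 = 0.124336·1.5938 + 0.003243·8.4110 = 0.2254  (Alcoa)
  w_1 = 0.124336·1.8211 + 0.003243·13.2835 = 0.2695  (Qualcomm)
  w_2 = 0.124336·0.6606 + 0.003243·19.3144 = 0.1448  (Raytheon)
  w_3 = 0.124336·0.7304 + 0.003243·8.9808 = 0.1199  (Unilever)
  w_4 = 0.124336·1.7448 + 0.003243·7.2087 = 0.2403  (JPMorgan)
Σw_i=1.0000  μᵀw=0.1480
σ²=wᵀΣw=λ₁·μ_p+λ₂ = 0.124336·0.148 + 0.003243 = 0.021645 ≈ 0.0216


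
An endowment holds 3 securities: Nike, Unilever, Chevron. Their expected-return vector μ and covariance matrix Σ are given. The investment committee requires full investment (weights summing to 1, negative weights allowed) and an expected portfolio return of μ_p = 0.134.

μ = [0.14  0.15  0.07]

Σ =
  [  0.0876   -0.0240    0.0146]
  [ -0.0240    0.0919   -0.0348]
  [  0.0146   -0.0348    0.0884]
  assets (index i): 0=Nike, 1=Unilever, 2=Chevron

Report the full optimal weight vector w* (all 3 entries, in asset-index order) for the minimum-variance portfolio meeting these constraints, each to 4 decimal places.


u=Σ⁻¹μ = [2.0992  2.7605  1.5319]
v=Σ⁻¹𝟙 = [14.3353  21.1676  17.2776]
a=μᵀu=0.815187  b=𝟙ᵀu=6.391518  c=𝟙ᵀv=52.780523  D=ac−b²=2.174468
λ₁=(c·0.134−b)/D = (52.780523·0.134−6.391518)/2.174468 = 0.313213
λ₂=(a−b·0.134)/D = (0.815187−6.391518·0.134)/2.174468 = -0.018983
w* = 0.313213·u + -0.018983·v:
  w_0 = 0.313213·2.0992 + -0.018983·14.3353 = 0.3854  (Nike)
  w_1 = 0.313213·2.7605 + -0.018983·21.1676 = 0.4628  (Unilever)
  w_2 = 0.313213·1.5319 + -0.018983·17.2776 = 0.1518  (Chevron)
Σw_i=1.0000  μᵀw=0.1340
σ²=wᵀΣw=λ₁·μ_p+λ₂ = 0.313213·0.134 + -0.018983 = 0.022988 ≈ 0.0230

0.3854  0.4628  0.1518


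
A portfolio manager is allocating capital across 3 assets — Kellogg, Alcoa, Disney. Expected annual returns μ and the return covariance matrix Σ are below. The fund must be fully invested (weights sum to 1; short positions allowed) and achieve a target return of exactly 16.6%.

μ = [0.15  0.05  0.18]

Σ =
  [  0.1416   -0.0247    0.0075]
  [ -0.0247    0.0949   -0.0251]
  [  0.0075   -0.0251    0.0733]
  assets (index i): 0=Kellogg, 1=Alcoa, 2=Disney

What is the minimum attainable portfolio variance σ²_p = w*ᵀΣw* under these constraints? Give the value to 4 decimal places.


0.0452

p=Σ⁻¹μ = [1.1854  1.5975  2.8814]
q=Σ⁻¹𝟙 = [9.1888  17.9108  18.8355]
a=μᵀp=0.776331  b=𝟙ᵀp=5.664253  c=𝟙ᵀq=45.935113  D=ac−b²=3.577096
λ₁=(c·0.166−b)/D = (45.935113·0.166−5.664253)/3.577096 = 0.548203
λ₂=(a−b·0.166)/D = (0.776331−5.664253·0.166)/3.577096 = -0.045829
w* = 0.548203·p + -0.045829·q:
  w_0 = 0.548203·1.1854 + -0.045829·9.1888 = 0.2287  (Kellogg)
  w_1 = 0.548203·1.5975 + -0.045829·17.9108 = 0.0549  (Alcoa)
  w_2 = 0.548203·2.8814 + -0.045829·18.8355 = 0.7164  (Disney)
Σw_i=1.0000  μᵀw=0.1660
σ²=wᵀΣw=λ₁·μ_p+λ₂ = 0.548203·0.166 + -0.045829 = 0.045173 ≈ 0.0452


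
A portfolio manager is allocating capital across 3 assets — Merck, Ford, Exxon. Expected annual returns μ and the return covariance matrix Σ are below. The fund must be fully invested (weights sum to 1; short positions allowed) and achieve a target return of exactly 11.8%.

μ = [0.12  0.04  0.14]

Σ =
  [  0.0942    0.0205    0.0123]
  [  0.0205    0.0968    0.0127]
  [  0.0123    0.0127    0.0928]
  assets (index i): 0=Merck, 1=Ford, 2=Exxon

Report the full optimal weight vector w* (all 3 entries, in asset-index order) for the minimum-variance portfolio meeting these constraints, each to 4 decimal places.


0.3912  0.1418  0.4671

u=Σ⁻¹μ = [1.0954  0.0024  1.3631]
v=Σ⁻¹𝟙 = [7.8407  7.5278  8.7064]
a=μᵀu=0.322376  b=𝟙ᵀu=2.460892  c=𝟙ᵀv=24.074926  D=ac−b²=1.705195
λ₁=(c·0.118−b)/D = (24.074926·0.118−2.460892)/1.705195 = 0.222818
λ₂=(a−b·0.118)/D = (0.322376−2.460892·0.118)/1.705195 = 0.018761
w* = 0.222818·u + 0.018761·v:
  w_0 = 0.222818·1.0954 + 0.018761·7.8407 = 0.3912  (Merck)
  w_1 = 0.222818·0.0024 + 0.018761·7.5278 = 0.1418  (Ford)
  w_2 = 0.222818·1.3631 + 0.018761·8.7064 = 0.4671  (Exxon)
Σw_i=1.0000  μᵀw=0.1180
σ²=wᵀΣw=λ₁·μ_p+λ₂ = 0.222818·0.118 + 0.018761 = 0.045053 ≈ 0.0451


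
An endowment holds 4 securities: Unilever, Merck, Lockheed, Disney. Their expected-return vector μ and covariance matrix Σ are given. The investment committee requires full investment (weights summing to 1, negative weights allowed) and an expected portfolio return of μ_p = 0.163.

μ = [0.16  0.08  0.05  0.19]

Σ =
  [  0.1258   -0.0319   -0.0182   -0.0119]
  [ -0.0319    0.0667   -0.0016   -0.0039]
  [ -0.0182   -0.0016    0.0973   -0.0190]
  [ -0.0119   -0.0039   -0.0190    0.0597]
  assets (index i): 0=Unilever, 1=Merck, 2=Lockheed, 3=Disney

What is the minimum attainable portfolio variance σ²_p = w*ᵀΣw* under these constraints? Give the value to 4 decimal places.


0.0221

x=Σ⁻¹μ = [2.6903  2.7971  1.9459  4.5209]
y=Σ⁻¹𝟙 = [20.4545  26.9569  20.2140  29.0219]
a=μᵀx=1.610473  b=𝟙ᵀx=11.954138  c=𝟙ᵀy=96.647329  D=ac−b²=12.746511
λ₁=(c·0.163−b)/D = (96.647329·0.163−11.954138)/12.746511 = 0.298072
λ₂=(a−b·0.163)/D = (1.610473−11.954138·0.163)/12.746511 = -0.026521
w* = 0.298072·x + -0.026521·y:
  w_0 = 0.298072·2.6903 + -0.026521·20.4545 = 0.2594  (Unilever)
  w_1 = 0.298072·2.7971 + -0.026521·26.9569 = 0.1188  (Merck)
  w_2 = 0.298072·1.9459 + -0.026521·20.2140 = 0.0439  (Lockheed)
  w_3 = 0.298072·4.5209 + -0.026521·29.0219 = 0.5778  (Disney)
Σw_i=1.0000  μᵀw=0.1630
σ²=wᵀΣw=λ₁·μ_p+λ₂ = 0.298072·0.163 + -0.026521 = 0.022065 ≈ 0.0221


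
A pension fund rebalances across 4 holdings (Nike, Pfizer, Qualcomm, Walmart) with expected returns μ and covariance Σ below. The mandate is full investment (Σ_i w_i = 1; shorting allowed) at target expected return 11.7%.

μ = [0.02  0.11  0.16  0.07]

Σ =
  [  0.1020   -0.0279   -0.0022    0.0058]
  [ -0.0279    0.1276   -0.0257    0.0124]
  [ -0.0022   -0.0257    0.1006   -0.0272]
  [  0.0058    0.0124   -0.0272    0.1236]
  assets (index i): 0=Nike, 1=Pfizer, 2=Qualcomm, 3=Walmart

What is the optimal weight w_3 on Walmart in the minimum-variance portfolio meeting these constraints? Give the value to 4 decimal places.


p=Σ⁻¹μ = [0.5588  1.3380  2.1842  0.8866]
q=Σ⁻¹𝟙 = [13.1641  13.0303  16.1873  9.7279]
a=μᵀp=0.569887  b=𝟙ᵀp=4.967525  c=𝟙ᵀq=52.109488  D=ac−b²=5.020215
λ₁=(c·0.117−b)/D = (52.109488·0.117−4.967525)/5.020215 = 0.224948
λ₂=(a−b·0.117)/D = (0.569887−4.967525·0.117)/5.020215 = -0.002254
w* = 0.224948·p + -0.002254·q:
  w_0 = 0.224948·0.5588 + -0.002254·13.1641 = 0.0960  (Nike)
  w_1 = 0.224948·1.3380 + -0.002254·13.0303 = 0.2716  (Pfizer)
  w_2 = 0.224948·2.1842 + -0.002254·16.1873 = 0.4549  (Qualcomm)
  w_3 = 0.224948·0.8866 + -0.002254·9.7279 = 0.1775  (Walmart)
Σw_i=1.0000  μᵀw=0.1170
σ²=wᵀΣw=λ₁·μ_p+λ₂ = 0.224948·0.117 + -0.002254 = 0.024065 ≈ 0.0241

0.1775


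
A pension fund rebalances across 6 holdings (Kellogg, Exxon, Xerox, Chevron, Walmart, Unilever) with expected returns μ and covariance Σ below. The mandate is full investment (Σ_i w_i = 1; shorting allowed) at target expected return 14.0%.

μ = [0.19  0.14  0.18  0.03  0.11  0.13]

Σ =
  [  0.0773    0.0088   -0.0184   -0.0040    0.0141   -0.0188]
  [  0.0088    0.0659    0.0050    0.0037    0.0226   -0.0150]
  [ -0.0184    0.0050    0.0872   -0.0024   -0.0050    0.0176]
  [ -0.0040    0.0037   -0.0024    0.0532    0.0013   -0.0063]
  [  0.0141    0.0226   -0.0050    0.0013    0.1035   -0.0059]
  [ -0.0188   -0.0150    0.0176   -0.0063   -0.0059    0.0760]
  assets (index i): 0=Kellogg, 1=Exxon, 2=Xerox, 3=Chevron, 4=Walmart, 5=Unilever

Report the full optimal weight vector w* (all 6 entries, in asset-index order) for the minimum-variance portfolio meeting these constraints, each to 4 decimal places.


0.2621  0.1558  0.1685  0.1478  0.0463  0.2194

x=Σ⁻¹μ = [3.3611  1.8731  2.2114  1.0742  0.4330  2.5222]
y=Σ⁻¹𝟙 = [19.2169  13.1303  11.6482  22.0941  5.6062  20.0723]
a=μᵀx=1.706640  b=𝟙ᵀx=11.475040  c=𝟙ᵀy=91.768073  D=ac−b²=24.938526
λ₁=(c·0.140−b)/D = (91.768073·0.140−11.475040)/24.938526 = 0.055035
λ₂=(a−b·0.140)/D = (1.706640−11.475040·0.140)/24.938526 = 0.004015
w* = 0.055035·x + 0.004015·y:
  w_0 = 0.055035·3.3611 + 0.004015·19.2169 = 0.2621  (Kellogg)
  w_1 = 0.055035·1.8731 + 0.004015·13.1303 = 0.1558  (Exxon)
  w_2 = 0.055035·2.2114 + 0.004015·11.6482 = 0.1685  (Xerox)
  w_3 = 0.055035·1.0742 + 0.004015·22.0941 = 0.1478  (Chevron)
  w_4 = 0.055035·0.4330 + 0.004015·5.6062 = 0.0463  (Walmart)
  w_5 = 0.055035·2.5222 + 0.004015·20.0723 = 0.2194  (Unilever)
Σw_i=1.0000  μᵀw=0.1400
σ²=wᵀΣw=λ₁·μ_p+λ₂ = 0.055035·0.140 + 0.004015 = 0.011720 ≈ 0.0117


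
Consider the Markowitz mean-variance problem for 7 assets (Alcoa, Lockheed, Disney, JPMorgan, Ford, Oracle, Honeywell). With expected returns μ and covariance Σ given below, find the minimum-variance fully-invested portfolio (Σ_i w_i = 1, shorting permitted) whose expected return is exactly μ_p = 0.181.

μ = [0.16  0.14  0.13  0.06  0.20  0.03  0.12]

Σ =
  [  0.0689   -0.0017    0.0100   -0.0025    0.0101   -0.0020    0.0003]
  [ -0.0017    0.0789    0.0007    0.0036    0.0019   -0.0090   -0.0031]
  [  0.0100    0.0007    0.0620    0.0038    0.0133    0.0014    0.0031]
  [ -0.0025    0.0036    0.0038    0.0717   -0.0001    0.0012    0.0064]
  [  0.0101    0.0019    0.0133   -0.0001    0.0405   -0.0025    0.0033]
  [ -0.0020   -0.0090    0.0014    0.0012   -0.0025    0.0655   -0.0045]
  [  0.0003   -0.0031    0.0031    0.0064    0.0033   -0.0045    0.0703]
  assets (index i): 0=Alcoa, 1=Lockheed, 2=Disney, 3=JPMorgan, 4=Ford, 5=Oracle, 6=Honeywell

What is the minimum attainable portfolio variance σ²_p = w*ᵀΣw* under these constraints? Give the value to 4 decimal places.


g=Σ⁻¹μ = [1.6966  1.8528  0.7830  0.6110  4.1071  1.0006  1.5625]
h=Σ⁻¹𝟙 = [11.8875  14.5753  8.2707  11.6749  18.4027  18.8882  13.7344]
a=μᵀg=1.708230  b=𝟙ᵀg=11.613533  c=𝟙ᵀh=97.433662  D=ac−b²=31.564922
λ₁=(c·0.181−b)/D = (97.433662·0.181−11.613533)/31.564922 = 0.190780
λ₂=(a−b·0.181)/D = (1.708230−11.613533·0.181)/31.564922 = -0.012477
w* = 0.190780·g + -0.012477·h:
  w_0 = 0.190780·1.6966 + -0.012477·11.8875 = 0.1754  (Alcoa)
  w_1 = 0.190780·1.8528 + -0.012477·14.5753 = 0.1716  (Lockheed)
  w_2 = 0.190780·0.7830 + -0.012477·8.2707 = 0.0462  (Disney)
  w_3 = 0.190780·0.6110 + -0.012477·11.6749 = -0.0291  (JPMorgan)
  w_4 = 0.190780·4.1071 + -0.012477·18.4027 = 0.5539  (Ford)
  w_5 = 0.190780·1.0006 + -0.012477·18.8882 = -0.0448  (Oracle)
  w_6 = 0.190780·1.5625 + -0.012477·13.7344 = 0.1267  (Honeywell)
Σw_i=1.0000  μᵀw=0.1810
σ²=wᵀΣw=λ₁·μ_p+λ₂ = 0.190780·0.181 + -0.012477 = 0.022055 ≈ 0.0221

0.0221


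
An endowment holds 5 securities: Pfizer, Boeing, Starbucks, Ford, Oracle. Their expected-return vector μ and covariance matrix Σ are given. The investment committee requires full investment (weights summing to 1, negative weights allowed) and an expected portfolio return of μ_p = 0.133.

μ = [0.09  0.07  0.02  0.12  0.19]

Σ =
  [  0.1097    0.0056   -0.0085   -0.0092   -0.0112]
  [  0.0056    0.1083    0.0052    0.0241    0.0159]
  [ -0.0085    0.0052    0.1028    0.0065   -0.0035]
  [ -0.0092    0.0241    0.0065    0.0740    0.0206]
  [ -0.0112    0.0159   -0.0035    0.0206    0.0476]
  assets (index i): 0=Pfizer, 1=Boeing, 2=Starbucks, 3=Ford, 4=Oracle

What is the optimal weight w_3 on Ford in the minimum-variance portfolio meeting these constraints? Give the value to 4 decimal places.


p=Σ⁻¹μ = [1.3385  -0.1956  0.4127  0.6708  4.1119]
q=Σ⁻¹𝟙 = [12.4765  3.4442  10.8185  7.3062  20.4271]
a=μᵀp=0.976781  b=𝟙ᵀp=6.338247  c=𝟙ᵀq=54.472538  D=ac−b²=13.034396
λ₁=(c·0.133−b)/D = (54.472538·0.133−6.338247)/13.034396 = 0.069555
λ₂=(a−b·0.133)/D = (0.976781−6.338247·0.133)/13.034396 = 0.010265
w* = 0.069555·p + 0.010265·q:
  w_0 = 0.069555·1.3385 + 0.010265·12.4765 = 0.2212  (Pfizer)
  w_1 = 0.069555·-0.1956 + 0.010265·3.4442 = 0.0217  (Boeing)
  w_2 = 0.069555·0.4127 + 0.010265·10.8185 = 0.1398  (Starbucks)
  w_3 = 0.069555·0.6708 + 0.010265·7.3062 = 0.1217  (Ford)
  w_4 = 0.069555·4.1119 + 0.010265·20.4271 = 0.4957  (Oracle)
Σw_i=1.0000  μᵀw=0.1330
σ²=wᵀΣw=λ₁·μ_p+λ₂ = 0.069555·0.133 + 0.010265 = 0.019515 ≈ 0.0195

0.1217


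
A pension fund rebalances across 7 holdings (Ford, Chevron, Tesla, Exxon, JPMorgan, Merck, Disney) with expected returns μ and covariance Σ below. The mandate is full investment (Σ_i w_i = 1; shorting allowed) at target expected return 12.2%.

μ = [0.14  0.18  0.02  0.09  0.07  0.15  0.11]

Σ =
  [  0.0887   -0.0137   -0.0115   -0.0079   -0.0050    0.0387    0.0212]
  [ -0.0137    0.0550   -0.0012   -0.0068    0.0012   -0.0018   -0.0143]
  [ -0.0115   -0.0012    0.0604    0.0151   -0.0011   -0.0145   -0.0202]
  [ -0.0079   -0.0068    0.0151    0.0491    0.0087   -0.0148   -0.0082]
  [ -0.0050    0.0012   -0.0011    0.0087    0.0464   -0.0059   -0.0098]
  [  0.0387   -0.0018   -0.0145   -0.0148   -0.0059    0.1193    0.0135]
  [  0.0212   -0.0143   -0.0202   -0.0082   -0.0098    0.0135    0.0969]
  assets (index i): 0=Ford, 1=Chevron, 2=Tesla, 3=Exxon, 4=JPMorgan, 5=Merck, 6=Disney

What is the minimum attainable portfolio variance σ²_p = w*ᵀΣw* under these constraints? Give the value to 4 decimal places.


p=Σ⁻¹μ = [1.8446  4.5856  0.9798  2.8099  1.6145  1.0646  1.8653]
q=Σ⁻¹𝟙 = [13.5696  29.5448  23.5926  21.0628  24.1320  8.8804  19.6152]
a=μᵀp=1.834024  b=𝟙ᵀp=14.764274  c=𝟙ᵀq=140.397292  D=ac−b²=39.508209
λ₁=(c·0.122−b)/D = (140.397292·0.122−14.764274)/39.508209 = 0.059841
λ₂=(a−b·0.122)/D = (1.834024−14.764274·0.122)/39.508209 = 0.000830
w* = 0.059841·p + 0.000830·q:
  w_0 = 0.059841·1.8446 + 0.000830·13.5696 = 0.1216  (Ford)
  w_1 = 0.059841·4.5856 + 0.000830·29.5448 = 0.2989  (Chevron)
  w_2 = 0.059841·0.9798 + 0.000830·23.5926 = 0.0782  (Tesla)
  w_3 = 0.059841·2.8099 + 0.000830·21.0628 = 0.1856  (Exxon)
  w_4 = 0.059841·1.6145 + 0.000830·24.1320 = 0.1166  (JPMorgan)
  w_5 = 0.059841·1.0646 + 0.000830·8.8804 = 0.0711  (Merck)
  w_6 = 0.059841·1.8653 + 0.000830·19.6152 = 0.1279  (Disney)
Σw_i=1.0000  μᵀw=0.1220
σ²=wᵀΣw=λ₁·μ_p+λ₂ = 0.059841·0.122 + 0.000830 = 0.008130 ≈ 0.0081

0.0081


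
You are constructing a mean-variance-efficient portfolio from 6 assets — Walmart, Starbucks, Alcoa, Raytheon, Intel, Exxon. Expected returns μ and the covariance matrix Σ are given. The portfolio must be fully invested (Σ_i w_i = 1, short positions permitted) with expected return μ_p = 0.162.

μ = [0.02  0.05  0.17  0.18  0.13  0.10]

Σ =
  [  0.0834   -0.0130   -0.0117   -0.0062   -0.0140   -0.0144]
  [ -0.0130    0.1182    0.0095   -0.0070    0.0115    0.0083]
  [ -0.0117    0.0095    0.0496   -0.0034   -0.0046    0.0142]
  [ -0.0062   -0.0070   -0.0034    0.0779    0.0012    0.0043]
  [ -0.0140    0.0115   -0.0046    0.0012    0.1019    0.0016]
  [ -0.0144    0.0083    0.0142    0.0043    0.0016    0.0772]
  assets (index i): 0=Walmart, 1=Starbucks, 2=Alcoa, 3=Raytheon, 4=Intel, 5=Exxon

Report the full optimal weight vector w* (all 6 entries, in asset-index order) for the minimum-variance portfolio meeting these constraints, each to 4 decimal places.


u=Σ⁻¹μ = [1.3787  0.2178  3.8463  2.5479  1.5741  0.6471]
v=Σ⁻¹𝟙 = [21.5564  7.9299  22.8627  15.4737  12.5606  10.7942]
a=μᵀu=1.420289  b=𝟙ᵀu=10.211844  c=𝟙ᵀv=91.177478  D=ac−b²=25.216625
λ₁=(c·0.162−b)/D = (91.177478·0.162−10.211844)/25.216625 = 0.180790
λ₂=(a−b·0.162)/D = (1.420289−10.211844·0.162)/25.216625 = -0.009281
w* = 0.180790·u + -0.009281·v:
  w_0 = 0.180790·1.3787 + -0.009281·21.5564 = 0.0492  (Walmart)
  w_1 = 0.180790·0.2178 + -0.009281·7.9299 = -0.0342  (Starbucks)
  w_2 = 0.180790·3.8463 + -0.009281·22.8627 = 0.4832  (Alcoa)
  w_3 = 0.180790·2.5479 + -0.009281·15.4737 = 0.3170  (Raytheon)
  w_4 = 0.180790·1.5741 + -0.009281·12.5606 = 0.1680  (Intel)
  w_5 = 0.180790·0.6471 + -0.009281·10.7942 = 0.0168  (Exxon)
Σw_i=1.0000  μᵀw=0.1620
σ²=wᵀΣw=λ₁·μ_p+λ₂ = 0.180790·0.162 + -0.009281 = 0.020007 ≈ 0.0200

0.0492  -0.0342  0.4832  0.3170  0.1680  0.0168


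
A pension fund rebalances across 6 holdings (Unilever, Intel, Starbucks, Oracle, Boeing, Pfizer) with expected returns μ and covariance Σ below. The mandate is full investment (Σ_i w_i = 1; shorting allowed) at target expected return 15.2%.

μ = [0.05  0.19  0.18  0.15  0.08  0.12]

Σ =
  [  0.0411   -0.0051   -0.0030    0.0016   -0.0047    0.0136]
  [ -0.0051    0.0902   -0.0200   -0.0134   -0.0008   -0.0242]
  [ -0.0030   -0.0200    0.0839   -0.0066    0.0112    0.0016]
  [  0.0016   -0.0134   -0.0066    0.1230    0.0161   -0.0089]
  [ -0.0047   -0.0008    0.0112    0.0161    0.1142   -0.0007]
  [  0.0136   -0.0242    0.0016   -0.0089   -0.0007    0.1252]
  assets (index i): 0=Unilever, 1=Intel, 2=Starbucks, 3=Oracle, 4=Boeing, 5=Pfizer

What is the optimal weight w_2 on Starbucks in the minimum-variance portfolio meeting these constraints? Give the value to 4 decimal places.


0.2629

p=Σ⁻¹μ = [1.3133  3.5807  3.1311  1.8473  0.2220  1.6005]
q=Σ⁻¹𝟙 = [25.2788  20.7048  17.5203  10.8235  6.7580  9.8266]
a=μᵀp=1.796512  b=𝟙ᵀp=11.694863  c=𝟙ᵀq=90.912015  D=ac−b²=26.554721
λ₁=(c·0.152−b)/D = (90.912015·0.152−11.694863)/26.554721 = 0.079977
λ₂=(a−b·0.152)/D = (1.796512−11.694863·0.152)/26.554721 = 0.000711
w* = 0.079977·p + 0.000711·q:
  w_0 = 0.079977·1.3133 + 0.000711·25.2788 = 0.1230  (Unilever)
  w_1 = 0.079977·3.5807 + 0.000711·20.7048 = 0.3011  (Intel)
  w_2 = 0.079977·3.1311 + 0.000711·17.5203 = 0.2629  (Starbucks)
  w_3 = 0.079977·1.8473 + 0.000711·10.8235 = 0.1554  (Oracle)
  w_4 = 0.079977·0.2220 + 0.000711·6.7580 = 0.0226  (Boeing)
  w_5 = 0.079977·1.6005 + 0.000711·9.8266 = 0.1350  (Pfizer)
Σw_i=1.0000  μᵀw=0.1520
σ²=wᵀΣw=λ₁·μ_p+λ₂ = 0.079977·0.152 + 0.000711 = 0.012868 ≈ 0.0129


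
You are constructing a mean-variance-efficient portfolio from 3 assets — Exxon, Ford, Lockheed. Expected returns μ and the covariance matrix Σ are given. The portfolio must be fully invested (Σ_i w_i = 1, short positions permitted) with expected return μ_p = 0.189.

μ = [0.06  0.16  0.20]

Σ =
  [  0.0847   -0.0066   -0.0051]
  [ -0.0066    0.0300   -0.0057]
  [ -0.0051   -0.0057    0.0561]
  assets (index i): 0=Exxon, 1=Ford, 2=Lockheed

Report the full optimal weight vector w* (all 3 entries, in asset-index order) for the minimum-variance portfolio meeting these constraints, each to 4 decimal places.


-0.0843  0.5701  0.5142

u=Σ⁻¹μ = [1.4762  6.4862  4.3583]
v=Σ⁻¹𝟙 = [16.4509  41.4232  23.5296]
a=μᵀu=1.998019  b=𝟙ᵀu=12.320687  c=𝟙ᵀv=81.403721  D=ac−b²=10.846869
λ₁=(c·0.189−b)/D = (81.403721·0.189−12.320687)/10.846869 = 0.282535
λ₂=(a−b·0.189)/D = (1.998019−12.320687·0.189)/10.846869 = -0.030478
w* = 0.282535·u + -0.030478·v:
  w_0 = 0.282535·1.4762 + -0.030478·16.4509 = -0.0843  (Exxon)
  w_1 = 0.282535·6.4862 + -0.030478·41.4232 = 0.5701  (Ford)
  w_2 = 0.282535·4.3583 + -0.030478·23.5296 = 0.5142  (Lockheed)
Σw_i=1.0000  μᵀw=0.1890
σ²=wᵀΣw=λ₁·μ_p+λ₂ = 0.282535·0.189 + -0.030478 = 0.022921 ≈ 0.0229


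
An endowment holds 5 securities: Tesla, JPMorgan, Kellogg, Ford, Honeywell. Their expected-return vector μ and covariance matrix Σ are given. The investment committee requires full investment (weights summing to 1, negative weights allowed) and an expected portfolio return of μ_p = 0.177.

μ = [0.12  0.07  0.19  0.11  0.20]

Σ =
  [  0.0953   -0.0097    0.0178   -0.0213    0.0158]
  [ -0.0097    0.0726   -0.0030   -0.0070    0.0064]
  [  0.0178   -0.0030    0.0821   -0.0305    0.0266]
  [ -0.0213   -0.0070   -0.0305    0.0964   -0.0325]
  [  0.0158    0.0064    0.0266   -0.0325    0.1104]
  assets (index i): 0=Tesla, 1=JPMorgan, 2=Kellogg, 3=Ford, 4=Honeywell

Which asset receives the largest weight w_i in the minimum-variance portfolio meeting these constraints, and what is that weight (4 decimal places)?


g=Σ⁻¹μ = [1.2745  1.3686  2.6034  2.9495  1.7909]
h=Σ⁻¹𝟙 = [12.9030  17.4969  15.4122  22.4352  9.0881]
a=μᵀg=1.426023  b=𝟙ᵀg=9.986972  c=𝟙ᵀh=77.335531  D=ac−b²=10.542650
λ₁=(c·0.177−b)/D = (77.335531·0.177−9.986972)/10.542650 = 0.351090
λ₂=(a−b·0.177)/D = (1.426023−9.986972·0.177)/10.542650 = -0.032408
w* = 0.351090·g + -0.032408·h:
  w_0 = 0.351090·1.2745 + -0.032408·12.9030 = 0.0293  (Tesla)
  w_1 = 0.351090·1.3686 + -0.032408·17.4969 = -0.0866  (JPMorgan)
  w_2 = 0.351090·2.6034 + -0.032408·15.4122 = 0.4146  (Kellogg)
  w_3 = 0.351090·2.9495 + -0.032408·22.4352 = 0.3085  (Ford)
  w_4 = 0.351090·1.7909 + -0.032408·9.0881 = 0.3342  (Honeywell)
Σw_i=1.0000  μᵀw=0.1770
σ²=wᵀΣw=λ₁·μ_p+λ₂ = 0.351090·0.177 + -0.032408 = 0.029734 ≈ 0.0297

Kellogg (0.4146)


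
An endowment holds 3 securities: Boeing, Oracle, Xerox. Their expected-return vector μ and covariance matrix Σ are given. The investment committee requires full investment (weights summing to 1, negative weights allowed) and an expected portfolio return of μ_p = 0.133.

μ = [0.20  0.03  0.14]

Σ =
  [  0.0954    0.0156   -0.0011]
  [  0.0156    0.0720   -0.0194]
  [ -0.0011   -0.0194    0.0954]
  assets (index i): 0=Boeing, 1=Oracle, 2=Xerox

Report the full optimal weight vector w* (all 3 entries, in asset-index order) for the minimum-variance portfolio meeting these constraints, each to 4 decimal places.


0.3610  0.2605  0.3785

g=Σ⁻¹μ = [2.0498  0.3960  1.5717]
h=Σ⁻¹𝟙 = [8.0472  15.8639  13.8010]
a=μᵀg=0.641875  b=𝟙ᵀg=4.017495  c=𝟙ᵀh=37.712095  D=ac−b²=8.066181
λ₁=(c·0.133−b)/D = (37.712095·0.133−4.017495)/8.066181 = 0.123753
λ₂=(a−b·0.133)/D = (0.641875−4.017495·0.133)/8.066181 = 0.013333
w* = 0.123753·g + 0.013333·h:
  w_0 = 0.123753·2.0498 + 0.013333·8.0472 = 0.3610  (Boeing)
  w_1 = 0.123753·0.3960 + 0.013333·15.8639 = 0.2605  (Oracle)
  w_2 = 0.123753·1.5717 + 0.013333·13.8010 = 0.3785  (Xerox)
Σw_i=1.0000  μᵀw=0.1330
σ²=wᵀΣw=λ₁·μ_p+λ₂ = 0.123753·0.133 + 0.013333 = 0.029792 ≈ 0.0298


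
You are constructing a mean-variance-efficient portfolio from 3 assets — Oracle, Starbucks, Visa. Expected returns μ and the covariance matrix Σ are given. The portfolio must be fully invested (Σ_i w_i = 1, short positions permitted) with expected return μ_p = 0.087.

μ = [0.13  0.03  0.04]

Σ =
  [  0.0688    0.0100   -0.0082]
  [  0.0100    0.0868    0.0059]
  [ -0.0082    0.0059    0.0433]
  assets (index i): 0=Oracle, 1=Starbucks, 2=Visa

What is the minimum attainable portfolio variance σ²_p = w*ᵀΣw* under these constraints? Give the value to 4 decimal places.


g=Σ⁻¹μ = [2.0423  0.0215  1.3076]
h=Σ⁻¹𝟙 = [16.3762  7.9269  25.1158]
a=μᵀg=0.318443  b=𝟙ᵀg=3.371344  c=𝟙ᵀh=49.418916  D=ac−b²=4.371159
λ₁=(c·0.087−b)/D = (49.418916·0.087−3.371344)/4.371159 = 0.212324
λ₂=(a−b·0.087)/D = (0.318443−3.371344·0.087)/4.371159 = 0.005750
w* = 0.212324·g + 0.005750·h:
  w_0 = 0.212324·2.0423 + 0.005750·16.3762 = 0.5278  (Oracle)
  w_1 = 0.212324·0.0215 + 0.005750·7.9269 = 0.0501  (Starbucks)
  w_2 = 0.212324·1.3076 + 0.005750·25.1158 = 0.4221  (Visa)
Σw_i=1.0000  μᵀw=0.0870
σ²=wᵀΣw=λ₁·μ_p+λ₂ = 0.212324·0.087 + 0.005750 = 0.024223 ≈ 0.0242

0.0242


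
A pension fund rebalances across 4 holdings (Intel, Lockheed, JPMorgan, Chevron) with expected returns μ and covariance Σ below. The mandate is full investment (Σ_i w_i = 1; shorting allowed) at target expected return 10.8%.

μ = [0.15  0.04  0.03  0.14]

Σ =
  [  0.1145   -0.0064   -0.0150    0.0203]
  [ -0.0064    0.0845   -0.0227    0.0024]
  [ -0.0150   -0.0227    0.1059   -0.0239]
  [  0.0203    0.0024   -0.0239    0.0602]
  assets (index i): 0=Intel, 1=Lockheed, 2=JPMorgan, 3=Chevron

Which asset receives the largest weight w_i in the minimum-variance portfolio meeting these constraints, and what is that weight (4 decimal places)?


Chevron (0.4649)

u=Σ⁻¹μ = [1.0819  0.7952  1.1449  2.3836]
v=Σ⁻¹𝟙 = [8.5145  16.9809  18.9334  20.5799]
a=μᵀu=0.562142  b=𝟙ᵀu=5.405593  c=𝟙ᵀv=65.008653  D=ac−b²=7.323667
λ₁=(c·0.108−b)/D = (65.008653·0.108−5.405593)/7.323667 = 0.220565
λ₂=(a−b·0.108)/D = (0.562142−5.405593·0.108)/7.323667 = -0.002958
w* = 0.220565·u + -0.002958·v:
  w_0 = 0.220565·1.0819 + -0.002958·8.5145 = 0.2134  (Intel)
  w_1 = 0.220565·0.7952 + -0.002958·16.9809 = 0.1252  (Lockheed)
  w_2 = 0.220565·1.1449 + -0.002958·18.9334 = 0.1965  (JPMorgan)
  w_3 = 0.220565·2.3836 + -0.002958·20.5799 = 0.4649  (Chevron)
Σw_i=1.0000  μᵀw=0.1080
σ²=wᵀΣw=λ₁·μ_p+λ₂ = 0.220565·0.108 + -0.002958 = 0.020863 ≈ 0.0209


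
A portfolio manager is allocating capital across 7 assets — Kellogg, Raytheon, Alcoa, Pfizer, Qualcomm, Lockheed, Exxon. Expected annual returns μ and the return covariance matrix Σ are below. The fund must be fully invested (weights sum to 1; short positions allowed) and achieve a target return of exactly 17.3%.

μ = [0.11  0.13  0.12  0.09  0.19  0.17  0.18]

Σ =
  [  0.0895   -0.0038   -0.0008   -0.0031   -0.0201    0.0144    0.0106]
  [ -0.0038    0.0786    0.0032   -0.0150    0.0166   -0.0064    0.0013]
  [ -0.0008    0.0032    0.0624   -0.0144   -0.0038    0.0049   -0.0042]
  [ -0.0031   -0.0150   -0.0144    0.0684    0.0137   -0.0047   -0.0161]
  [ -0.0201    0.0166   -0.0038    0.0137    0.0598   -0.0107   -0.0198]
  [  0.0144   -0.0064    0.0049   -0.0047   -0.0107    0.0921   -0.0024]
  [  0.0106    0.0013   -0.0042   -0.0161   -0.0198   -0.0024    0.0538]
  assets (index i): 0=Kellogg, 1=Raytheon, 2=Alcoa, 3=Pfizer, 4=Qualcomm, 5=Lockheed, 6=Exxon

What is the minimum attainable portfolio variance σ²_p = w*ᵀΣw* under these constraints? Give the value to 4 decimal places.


u=Σ⁻¹μ = [1.4864  1.0900  3.0924  2.8195  5.4238  2.4607  6.2176]
v=Σ⁻¹𝟙 = [12.4422  12.2214  24.8765  27.1821  27.5055  13.9762  36.6634]
a=μᵀu=3.498057  b=𝟙ᵀu=22.590406  c=𝟙ᵀv=154.867305  D=ac−b²=31.408198
λ₁=(c·0.173−b)/D = (154.867305·0.173−22.590406)/31.408198 = 0.133775
λ₂=(a−b·0.173)/D = (3.498057−22.590406·0.173)/31.408198 = -0.013057
w* = 0.133775·u + -0.013057·v:
  w_0 = 0.133775·1.4864 + -0.013057·12.4422 = 0.0364  (Kellogg)
  w_1 = 0.133775·1.0900 + -0.013057·12.2214 = -0.0138  (Raytheon)
  w_2 = 0.133775·3.0924 + -0.013057·24.8765 = 0.0889  (Alcoa)
  w_3 = 0.133775·2.8195 + -0.013057·27.1821 = 0.0223  (Pfizer)
  w_4 = 0.133775·5.4238 + -0.013057·27.5055 = 0.3664  (Qualcomm)
  w_5 = 0.133775·2.4607 + -0.013057·13.9762 = 0.1467  (Lockheed)
  w_6 = 0.133775·6.2176 + -0.013057·36.6634 = 0.3531  (Exxon)
Σw_i=1.0000  μᵀw=0.1730
σ²=wᵀΣw=λ₁·μ_p+λ₂ = 0.133775·0.173 + -0.013057 = 0.010087 ≈ 0.0101

0.0101


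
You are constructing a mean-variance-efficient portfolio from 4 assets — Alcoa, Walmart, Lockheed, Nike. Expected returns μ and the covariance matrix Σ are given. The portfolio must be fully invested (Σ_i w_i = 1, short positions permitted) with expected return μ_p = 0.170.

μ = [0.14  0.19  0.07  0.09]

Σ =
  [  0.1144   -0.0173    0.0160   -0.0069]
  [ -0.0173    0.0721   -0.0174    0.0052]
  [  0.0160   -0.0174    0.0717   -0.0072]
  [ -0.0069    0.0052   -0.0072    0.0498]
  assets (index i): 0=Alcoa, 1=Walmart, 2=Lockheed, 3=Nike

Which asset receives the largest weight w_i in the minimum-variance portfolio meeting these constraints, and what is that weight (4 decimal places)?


u=Σ⁻¹μ = [1.6099  3.2699  1.6035  1.9207]
v=Σ⁻¹𝟙 = [10.3977  19.2342  18.5228  22.1906]
a=μᵀu=1.131772  b=𝟙ᵀu=8.403931  c=𝟙ᵀv=70.345311  D=ac−b²=8.988805
λ₁=(c·0.170−b)/D = (70.345311·0.170−8.403931)/8.988805 = 0.395467
λ₂=(a−b·0.170)/D = (1.131772−8.403931·0.170)/8.988805 = -0.033030
w* = 0.395467·u + -0.033030·v:
  w_0 = 0.395467·1.6099 + -0.033030·10.3977 = 0.2932  (Alcoa)
  w_1 = 0.395467·3.2699 + -0.033030·19.2342 = 0.6579  (Walmart)
  w_2 = 0.395467·1.6035 + -0.033030·18.5228 = 0.0223  (Lockheed)
  w_3 = 0.395467·1.9207 + -0.033030·22.1906 = 0.0266  (Nike)
Σw_i=1.0000  μᵀw=0.1700
σ²=wᵀΣw=λ₁·μ_p+λ₂ = 0.395467·0.170 + -0.033030 = 0.034200 ≈ 0.0342

Walmart (0.6579)


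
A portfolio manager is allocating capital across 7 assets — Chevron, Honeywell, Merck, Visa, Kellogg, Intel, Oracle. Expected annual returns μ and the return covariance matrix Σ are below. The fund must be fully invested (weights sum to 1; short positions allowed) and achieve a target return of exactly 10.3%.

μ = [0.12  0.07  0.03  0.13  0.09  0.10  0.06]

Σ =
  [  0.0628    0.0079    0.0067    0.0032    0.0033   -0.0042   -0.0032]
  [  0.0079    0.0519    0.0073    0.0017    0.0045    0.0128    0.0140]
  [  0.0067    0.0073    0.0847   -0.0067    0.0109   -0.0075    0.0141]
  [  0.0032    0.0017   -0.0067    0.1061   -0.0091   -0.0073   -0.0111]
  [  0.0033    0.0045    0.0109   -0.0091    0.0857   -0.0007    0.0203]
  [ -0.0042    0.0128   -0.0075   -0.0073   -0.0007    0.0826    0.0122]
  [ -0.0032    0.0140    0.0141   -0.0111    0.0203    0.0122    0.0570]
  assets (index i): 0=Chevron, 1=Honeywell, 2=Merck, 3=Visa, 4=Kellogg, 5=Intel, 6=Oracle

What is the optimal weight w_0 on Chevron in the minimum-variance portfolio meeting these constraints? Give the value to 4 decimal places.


0.2746

g=Σ⁻¹μ = [1.8402  0.4174  0.1649  1.4134  0.9362  1.2871  0.6790]
h=Σ⁻¹𝟙 = [14.1215  8.9083  9.0592  12.0823  8.3348  11.8154  10.7633]
a=μᵀg=0.692428  b=𝟙ᵀg=6.738100  c=𝟙ᵀh=75.084702  D=ac−b²=6.588765
λ₁=(c·0.103−b)/D = (75.084702·0.103−6.738100)/6.588765 = 0.151109
λ₂=(a−b·0.103)/D = (0.692428−6.738100·0.103)/6.588765 = -0.000242
w* = 0.151109·g + -0.000242·h:
  w_0 = 0.151109·1.8402 + -0.000242·14.1215 = 0.2746  (Chevron)
  w_1 = 0.151109·0.4174 + -0.000242·8.9083 = 0.0609  (Honeywell)
  w_2 = 0.151109·0.1649 + -0.000242·9.0592 = 0.0227  (Merck)
  w_3 = 0.151109·1.4134 + -0.000242·12.0823 = 0.2106  (Visa)
  w_4 = 0.151109·0.9362 + -0.000242·8.3348 = 0.1394  (Kellogg)
  w_5 = 0.151109·1.2871 + -0.000242·11.8154 = 0.1916  (Intel)
  w_6 = 0.151109·0.6790 + -0.000242·10.7633 = 0.1000  (Oracle)
Σw_i=1.0000  μᵀw=0.1030
σ²=wᵀΣw=λ₁·μ_p+λ₂ = 0.151109·0.103 + -0.000242 = 0.015322 ≈ 0.0153


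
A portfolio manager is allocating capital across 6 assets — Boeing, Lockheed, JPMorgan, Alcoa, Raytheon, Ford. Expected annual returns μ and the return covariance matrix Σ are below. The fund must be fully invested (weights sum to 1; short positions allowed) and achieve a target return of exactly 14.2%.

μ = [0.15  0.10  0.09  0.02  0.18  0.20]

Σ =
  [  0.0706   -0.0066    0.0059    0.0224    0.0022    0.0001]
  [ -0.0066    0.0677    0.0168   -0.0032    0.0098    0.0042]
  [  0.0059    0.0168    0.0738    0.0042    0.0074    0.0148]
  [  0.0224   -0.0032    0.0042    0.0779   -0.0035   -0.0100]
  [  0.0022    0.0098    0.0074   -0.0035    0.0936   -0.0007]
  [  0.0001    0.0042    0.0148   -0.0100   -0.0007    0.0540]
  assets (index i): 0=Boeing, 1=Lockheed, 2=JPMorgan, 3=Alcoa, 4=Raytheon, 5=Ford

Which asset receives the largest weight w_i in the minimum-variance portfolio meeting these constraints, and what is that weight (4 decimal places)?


Ford (0.3186)

u=Σ⁻¹μ = [2.1092  1.2482  -0.1754  0.2696  1.7946  3.7240]
v=Σ⁻¹𝟙 = [10.5798  12.8122  4.3360  12.9256  9.3750  18.8292]
a=μᵀu=1.498639  b=𝟙ᵀu=8.970284  c=𝟙ᵀv=68.857833  D=ac−b²=22.727060
λ₁=(c·0.142−b)/D = (68.857833·0.142−8.970284)/22.727060 = 0.035532
λ₂=(a−b·0.142)/D = (1.498639−8.970284·0.142)/22.727060 = 0.009894
w* = 0.035532·u + 0.009894·v:
  w_0 = 0.035532·2.1092 + 0.009894·10.5798 = 0.1796  (Boeing)
  w_1 = 0.035532·1.2482 + 0.009894·12.8122 = 0.1711  (Lockheed)
  w_2 = 0.035532·-0.1754 + 0.009894·4.3360 = 0.0367  (JPMorgan)
  w_3 = 0.035532·0.2696 + 0.009894·12.9256 = 0.1375  (Alcoa)
  w_4 = 0.035532·1.7946 + 0.009894·9.3750 = 0.1565  (Raytheon)
  w_5 = 0.035532·3.7240 + 0.009894·18.8292 = 0.3186  (Ford)
Σw_i=1.0000  μᵀw=0.1420
σ²=wᵀΣw=λ₁·μ_p+λ₂ = 0.035532·0.142 + 0.009894 = 0.014939 ≈ 0.0149


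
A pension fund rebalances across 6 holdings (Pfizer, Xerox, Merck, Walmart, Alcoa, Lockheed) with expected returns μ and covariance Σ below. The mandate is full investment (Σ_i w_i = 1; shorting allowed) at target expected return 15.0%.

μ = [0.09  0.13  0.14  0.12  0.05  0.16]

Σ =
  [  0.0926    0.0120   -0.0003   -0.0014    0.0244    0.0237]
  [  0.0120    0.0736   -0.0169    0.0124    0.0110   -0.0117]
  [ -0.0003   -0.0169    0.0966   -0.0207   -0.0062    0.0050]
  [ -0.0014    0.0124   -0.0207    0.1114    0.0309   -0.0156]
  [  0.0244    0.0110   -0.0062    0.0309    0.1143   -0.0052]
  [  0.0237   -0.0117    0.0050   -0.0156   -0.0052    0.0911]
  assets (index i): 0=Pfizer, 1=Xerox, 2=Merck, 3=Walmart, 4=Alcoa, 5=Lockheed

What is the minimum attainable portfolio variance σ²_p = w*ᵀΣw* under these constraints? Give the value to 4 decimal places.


0.0216

g=Σ⁻¹μ = [0.1550  2.3056  2.0646  1.5127  -0.0164  2.1569]
h=Σ⁻¹𝟙 = [4.2923  15.9302  15.0431  10.5472  4.8631  13.1643]
a=μᵀg=1.128523  b=𝟙ᵀg=8.178375  c=𝟙ᵀh=63.840186  D=ac−b²=5.159317
λ₁=(c·0.150−b)/D = (63.840186·0.150−8.178375)/5.159317 = 0.270899
λ₂=(a−b·0.150)/D = (1.128523−8.178375·0.150)/5.159317 = -0.019040
w* = 0.270899·g + -0.019040·h:
  w_0 = 0.270899·0.1550 + -0.019040·4.2923 = -0.0397  (Pfizer)
  w_1 = 0.270899·2.3056 + -0.019040·15.9302 = 0.3213  (Xerox)
  w_2 = 0.270899·2.0646 + -0.019040·15.0431 = 0.2729  (Merck)
  w_3 = 0.270899·1.5127 + -0.019040·10.5472 = 0.2090  (Walmart)
  w_4 = 0.270899·-0.0164 + -0.019040·4.8631 = -0.0970  (Alcoa)
  w_5 = 0.270899·2.1569 + -0.019040·13.1643 = 0.3337  (Lockheed)
Σw_i=1.0000  μᵀw=0.1500
σ²=wᵀΣw=λ₁·μ_p+λ₂ = 0.270899·0.150 + -0.019040 = 0.021595 ≈ 0.0216


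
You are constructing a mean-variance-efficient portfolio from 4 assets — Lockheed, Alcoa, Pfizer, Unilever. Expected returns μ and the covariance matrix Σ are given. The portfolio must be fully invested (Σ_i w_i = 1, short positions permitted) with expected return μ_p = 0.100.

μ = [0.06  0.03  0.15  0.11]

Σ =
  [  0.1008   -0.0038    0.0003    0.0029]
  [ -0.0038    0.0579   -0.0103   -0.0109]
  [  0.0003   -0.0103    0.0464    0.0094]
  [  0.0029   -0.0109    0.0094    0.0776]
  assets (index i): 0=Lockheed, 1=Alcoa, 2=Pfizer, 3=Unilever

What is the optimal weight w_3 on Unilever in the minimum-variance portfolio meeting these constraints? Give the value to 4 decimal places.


x=Σ⁻¹μ = [0.6028  1.3669  3.2916  1.1883]
y=Σ⁻¹𝟙 = [10.4060  24.7353  24.3367  13.0241]
a=μᵀx=0.701622  b=𝟙ᵀx=6.449584  c=𝟙ᵀy=72.502161  D=ac−b²=9.271990
λ₁=(c·0.100−b)/D = (72.502161·0.100−6.449584)/9.271990 = 0.086350
λ₂=(a−b·0.100)/D = (0.701622−6.449584·0.100)/9.271990 = 0.006111
w* = 0.086350·x + 0.006111·y:
  w_0 = 0.086350·0.6028 + 0.006111·10.4060 = 0.1156  (Lockheed)
  w_1 = 0.086350·1.3669 + 0.006111·24.7353 = 0.2692  (Alcoa)
  w_2 = 0.086350·3.2916 + 0.006111·24.3367 = 0.4330  (Pfizer)
  w_3 = 0.086350·1.1883 + 0.006111·13.0241 = 0.1822  (Unilever)
Σw_i=1.0000  μᵀw=0.1000
σ²=wᵀΣw=λ₁·μ_p+λ₂ = 0.086350·0.100 + 0.006111 = 0.014746 ≈ 0.0147

0.1822


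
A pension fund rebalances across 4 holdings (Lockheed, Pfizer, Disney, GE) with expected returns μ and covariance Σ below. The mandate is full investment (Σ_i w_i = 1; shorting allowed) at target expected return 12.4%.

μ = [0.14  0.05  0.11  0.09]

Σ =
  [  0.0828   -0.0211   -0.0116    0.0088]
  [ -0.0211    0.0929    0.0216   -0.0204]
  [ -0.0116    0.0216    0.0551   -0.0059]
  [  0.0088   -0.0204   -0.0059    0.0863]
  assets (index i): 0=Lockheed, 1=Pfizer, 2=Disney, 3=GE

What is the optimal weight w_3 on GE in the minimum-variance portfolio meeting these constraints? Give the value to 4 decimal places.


p=Σ⁻¹μ = [2.0729  0.7365  2.2683  1.1607]
q=Σ⁻¹𝟙 = [16.4989  13.5026  17.8622  14.3181]
a=μᵀp=0.681014  b=𝟙ᵀp=6.238443  c=𝟙ᵀq=62.181761  D=ac−b²=3.428457
λ₁=(c·0.124−b)/D = (62.181761·0.124−6.238443)/3.428457 = 0.429376
λ₂=(a−b·0.124)/D = (0.681014−6.238443·0.124)/3.428457 = -0.026996
w* = 0.429376·p + -0.026996·q:
  w_0 = 0.429376·2.0729 + -0.026996·16.4989 = 0.4447  (Lockheed)
  w_1 = 0.429376·0.7365 + -0.026996·13.5026 = -0.0483  (Pfizer)
  w_2 = 0.429376·2.2683 + -0.026996·17.8622 = 0.4918  (Disney)
  w_3 = 0.429376·1.1607 + -0.026996·14.3181 = 0.1118  (GE)
Σw_i=1.0000  μᵀw=0.1240
σ²=wᵀΣw=λ₁·μ_p+λ₂ = 0.429376·0.124 + -0.026996 = 0.026247 ≈ 0.0262

0.1118


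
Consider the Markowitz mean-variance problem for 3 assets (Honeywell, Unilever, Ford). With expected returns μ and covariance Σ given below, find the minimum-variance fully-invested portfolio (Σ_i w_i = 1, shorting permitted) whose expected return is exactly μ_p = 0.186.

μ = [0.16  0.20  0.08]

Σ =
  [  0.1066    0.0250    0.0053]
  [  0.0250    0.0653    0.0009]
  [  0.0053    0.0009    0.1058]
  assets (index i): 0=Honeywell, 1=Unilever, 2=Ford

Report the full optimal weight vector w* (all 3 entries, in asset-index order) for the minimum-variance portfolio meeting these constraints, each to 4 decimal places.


x=Σ⁻¹μ = [0.8245  2.7376  0.6916]
y=Σ⁻¹𝟙 = [5.8985  12.9310  9.0463]
a=μᵀx=0.734766  b=𝟙ᵀx=4.253669  c=𝟙ᵀy=27.875831  D=ac−b²=2.388522
λ₁=(c·0.186−b)/D = (27.875831·0.186−4.253669)/2.388522 = 0.389879
λ₂=(a−b·0.186)/D = (0.734766−4.253669·0.186)/2.388522 = -0.023620
w* = 0.389879·x + -0.023620·y:
  w_0 = 0.389879·0.8245 + -0.023620·5.8985 = 0.1821  (Honeywell)
  w_1 = 0.389879·2.7376 + -0.023620·12.9310 = 0.7619  (Unilever)
  w_2 = 0.389879·0.6916 + -0.023620·9.0463 = 0.0560  (Ford)
Σw_i=1.0000  μᵀw=0.1860
σ²=wᵀΣw=λ₁·μ_p+λ₂ = 0.389879·0.186 + -0.023620 = 0.048898 ≈ 0.0489

0.1821  0.7619  0.0560


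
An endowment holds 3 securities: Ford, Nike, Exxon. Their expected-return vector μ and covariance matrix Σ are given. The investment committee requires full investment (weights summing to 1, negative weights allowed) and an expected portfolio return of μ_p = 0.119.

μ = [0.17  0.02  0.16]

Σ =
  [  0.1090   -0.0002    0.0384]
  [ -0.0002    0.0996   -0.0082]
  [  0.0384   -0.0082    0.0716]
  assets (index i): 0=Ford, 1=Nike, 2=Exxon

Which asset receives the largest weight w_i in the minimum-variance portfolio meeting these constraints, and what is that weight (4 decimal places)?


Exxon (0.4853)

g=Σ⁻¹μ = [0.9358  0.3486  1.7727]
h=Σ⁻¹𝟙 = [4.7181  11.0958  12.7068]
a=μᵀg=0.449684  b=𝟙ᵀg=3.057091  c=𝟙ᵀh=28.520745  D=ac−b²=3.479525
λ₁=(c·0.119−b)/D = (28.520745·0.119−3.057091)/3.479525 = 0.096817
λ₂=(a−b·0.119)/D = (0.449684−3.057091·0.119)/3.479525 = 0.024685
w* = 0.096817·g + 0.024685·h:
  w_0 = 0.096817·0.9358 + 0.024685·4.7181 = 0.2071  (Ford)
  w_1 = 0.096817·0.3486 + 0.024685·11.0958 = 0.3076  (Nike)
  w_2 = 0.096817·1.7727 + 0.024685·12.7068 = 0.4853  (Exxon)
Σw_i=1.0000  μᵀw=0.1190
σ²=wᵀΣw=λ₁·μ_p+λ₂ = 0.096817·0.119 + 0.024685 = 0.036206 ≈ 0.0362
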